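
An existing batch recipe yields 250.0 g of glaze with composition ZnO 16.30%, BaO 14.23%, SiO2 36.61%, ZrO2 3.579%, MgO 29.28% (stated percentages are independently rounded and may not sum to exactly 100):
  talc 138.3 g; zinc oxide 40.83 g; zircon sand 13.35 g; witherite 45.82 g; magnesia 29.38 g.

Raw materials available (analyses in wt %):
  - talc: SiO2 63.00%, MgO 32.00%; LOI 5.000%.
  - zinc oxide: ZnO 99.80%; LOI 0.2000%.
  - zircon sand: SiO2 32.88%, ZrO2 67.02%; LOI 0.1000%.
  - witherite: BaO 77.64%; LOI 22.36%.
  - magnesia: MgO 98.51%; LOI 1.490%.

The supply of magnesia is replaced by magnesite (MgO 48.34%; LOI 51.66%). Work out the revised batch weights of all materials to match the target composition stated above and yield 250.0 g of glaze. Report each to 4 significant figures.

Revised batch per 250.0 g glaze:
  talc: 138.3 g
  zinc oxide: 40.83 g
  zircon sand: 13.35 g
  witherite: 45.82 g
  magnesite: 59.87 g
Total batch = 298.2 g; LOI loss = 48.18 g

Working values are shown (rounded to 4 significant digits) as written; all arithmetic carries full precision through the solve — each reported result carries a single rounding; the derived quantities, including ignition loss, glass mass, the totals, yield, the five compositions, are rebuilt using the weight values on 250.0 g of glass at full precision, as written in the problem or the answer.
Per-oxide target masses for 250.0 g glaze:
  ZnO: 16.30% × 250.0 = 40.75 g
  BaO: 14.23% × 250.0 = 35.58 g
  SiO2: 36.61% × 250.0 = 91.52 g
  ZrO2: 3.579% × 250.0 = 8.948 g
  MgO: 29.28% × 250.0 = 73.20 g
Verifying the oxide balance working from each reported weight, relative to the basis at hand (delivered sums recover each target up to rounding of the answer):
  ZnO: 40.83·0.9980 = 40.75 g (target 40.75 g)
  BaO: 45.82·0.7764 = 35.57 g (target 35.58 g)
  SiO2: 138.3·0.6300 + 13.35·0.3288 = 91.52 g (target 91.52 g)
  ZrO2: 13.35·0.6702 = 8.947 g (target 8.948 g)
  MgO: 138.3·0.3200 + 59.87·0.4834 = 73.20 g (target 73.20 g)
The glass-mass cross-check: net batch after ignition = 250.0 g (the Σ of target masses is 250.0 g; stated basis 250.0 g — a pure rounding effect).
Adding the batch up: Σ batch = 298.2 g; ignition loss, Σ(batch × LOI) = 48.18 g; yield = glass ÷ total batch = 83.84%.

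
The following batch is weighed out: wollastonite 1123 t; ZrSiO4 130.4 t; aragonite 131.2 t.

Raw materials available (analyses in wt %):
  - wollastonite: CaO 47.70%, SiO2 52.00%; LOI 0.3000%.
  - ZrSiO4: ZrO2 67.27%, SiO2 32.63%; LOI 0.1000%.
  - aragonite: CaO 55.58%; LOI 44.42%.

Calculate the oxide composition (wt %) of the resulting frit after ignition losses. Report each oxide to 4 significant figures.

All internal work carries exact precision all the way through; mid-chain values are shown (rounded to four significant digits) when written out; each reported number is rounded only once — the derived quantities are re-derived at full precision (totals, three oxide percentages, ignition loss, yield, net glass mass) from the batch weights for 1323 t of glass as they appear in the question or the answer.
Per-oxide mass from batch:
  CaO: 1123·0.4770 + 131.2·0.5558 = 608.6 t
  ZrO2: 130.4·0.6727 = 87.72 t
  SiO2: 1123·0.5200 + 130.4·0.3263 = 626.5 t
LOI: 1123·0.003000 + 130.4·0.001000 + 131.2·0.4442 = 61.78 t
Glass = total batch minus LOI = 1385 − 61.78 = 1323 t (the oxide masses sum to this)
wt % = oxide mass / glass mass × 100

Glass mass = 1323 t (batch 1385 − LOI 61.78).
Composition: CaO 46.01%, ZrO2 6.631%, SiO2 47.36%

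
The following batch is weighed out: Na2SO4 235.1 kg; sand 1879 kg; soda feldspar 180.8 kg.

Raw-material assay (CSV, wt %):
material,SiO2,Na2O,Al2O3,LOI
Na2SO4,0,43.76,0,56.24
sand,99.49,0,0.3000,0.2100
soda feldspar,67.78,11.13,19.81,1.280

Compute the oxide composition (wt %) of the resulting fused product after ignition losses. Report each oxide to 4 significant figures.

Glass mass = 2156 kg (batch 2295 − LOI 138.5).
Composition: SiO2 92.37%, Na2O 5.704%, Al2O3 1.922%

Mid-chain values are printed (rounded to 4 significant digits) between the steps; the working math runs at exact precision in all steps; every reported value takes just one rounding. Derived quantities are recomputed at full precision (the three compositions, yield, LOI, totals, glass mass) using the weight values at 2156 kg of glass, exactly as printed in problem or answer.
Per-oxide mass from batch:
  SiO2: 1879·0.9949 + 180.8·0.6778 = 1992 kg
  Na2O: 235.1·0.4376 + 180.8·0.1113 = 123.0 kg
  Al2O3: 1879·0.003000 + 180.8·0.1981 = 41.45 kg
LOI: 235.1·0.5624 + 1879·0.002100 + 180.8·0.01280 = 138.5 kg
batch − LOI leaves glass = 2295 − 138.5 = 2156 kg (matching Σ of the oxides)
wt %: oxide over glass, times 100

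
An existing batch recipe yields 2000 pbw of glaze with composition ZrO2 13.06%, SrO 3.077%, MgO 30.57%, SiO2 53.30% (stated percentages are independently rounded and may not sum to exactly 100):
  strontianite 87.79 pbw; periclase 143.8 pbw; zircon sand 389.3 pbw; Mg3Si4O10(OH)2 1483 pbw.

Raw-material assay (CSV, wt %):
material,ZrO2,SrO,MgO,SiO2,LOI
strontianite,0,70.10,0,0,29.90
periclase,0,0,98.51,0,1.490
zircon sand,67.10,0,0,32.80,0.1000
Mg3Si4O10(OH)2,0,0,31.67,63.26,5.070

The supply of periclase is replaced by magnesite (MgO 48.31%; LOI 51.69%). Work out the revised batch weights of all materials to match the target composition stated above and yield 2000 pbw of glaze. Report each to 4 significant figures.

Revised batch per 2000 pbw glaze:
  strontianite: 87.79 pbw
  magnesite: 293.2 pbw
  zircon sand: 389.3 pbw
  Mg3Si4O10(OH)2: 1483 pbw
Total batch = 2253 pbw; LOI loss = 253.4 pbw

Working values appear (rounded to four significant figures) at each printed step; the working math maintains full float precision through the solve — exactly one rounding lands on every reported result; derived quantities (LOI, the totals, net glass mass, the four compositions, the yield) are rebuilt starting from the weights at 2000 pbw of glass in exact precision, precisely as stated by the question or the answer.
The oxide mass targets at 2000 pbw glaze:
  ZrO2: 13.06% × 2000 = 261.2 pbw
  SrO: 3.077% × 2000 = 61.54 pbw
  MgO: 30.57% × 2000 = 611.4 pbw
  SiO2: 53.30% × 2000 = 1066 pbw
Verifying the oxide balance on the weights just shown, relative to the basis at hand (sum by sum, the targets are met net of answer rounding effects):
  ZrO2: 389.3·0.6710 = 261.2 pbw (target 261.2 pbw)
  SrO: 87.79·0.7010 = 61.54 pbw (target 61.54 pbw)
  MgO: 293.2·0.4831 + 1483·0.3167 = 611.3 pbw (target 611.4 pbw)
  SiO2: 389.3·0.3280 + 1483·0.6326 = 1066 pbw (target 1066 pbw)
The glass-mass cross-check: batch Σ − ignition loss = 2000 pbw (per-oxide target masses sum to 2000 pbw; versus the stated basis of 2000 pbw — rounding explains the deltas).
Adding the batch up: Σ batch = 2253 pbw; LOI removed, Σ of batch·LOI: 253.4 pbw; yield: glass divided by total = 88.76%.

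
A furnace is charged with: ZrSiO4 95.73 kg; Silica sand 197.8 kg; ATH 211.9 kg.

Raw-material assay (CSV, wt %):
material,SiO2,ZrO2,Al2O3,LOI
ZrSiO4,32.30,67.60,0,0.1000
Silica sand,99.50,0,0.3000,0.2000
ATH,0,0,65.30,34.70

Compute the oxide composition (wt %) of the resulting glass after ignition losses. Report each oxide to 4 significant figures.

In-progress results are displayed, rounded to four significant figures, alongside each step; each numeric step runs at full precision all the way through. A single rounding yields every reported value; all derived quantities, which include ignition loss, glass mass, the yield, the totals, three oxide percentages, are re-derived in full precision, precisely as stated by question or answer, starting from the weights on 431.4 kg of glass.
What the batch supplies per oxide:
  SiO2: 95.73·0.3230 + 197.8·0.9950 = 227.7 kg
  ZrO2: 95.73·0.6760 = 64.71 kg
  Al2O3: 197.8·0.003000 + 211.9·0.6530 = 139.0 kg
LOI: 95.73·0.001000 + 197.8·0.002000 + 211.9·0.3470 = 74.02 kg
batch − LOI leaves glass = 505.4 − 74.02 = 431.4 kg (consistent with Σ oxide mass)
wt % = oxide mass / glass mass × 100

Glass mass = 431.4 kg (batch 505.4 − LOI 74.02).
Composition: SiO2 52.79%, ZrO2 15.00%, Al2O3 32.21%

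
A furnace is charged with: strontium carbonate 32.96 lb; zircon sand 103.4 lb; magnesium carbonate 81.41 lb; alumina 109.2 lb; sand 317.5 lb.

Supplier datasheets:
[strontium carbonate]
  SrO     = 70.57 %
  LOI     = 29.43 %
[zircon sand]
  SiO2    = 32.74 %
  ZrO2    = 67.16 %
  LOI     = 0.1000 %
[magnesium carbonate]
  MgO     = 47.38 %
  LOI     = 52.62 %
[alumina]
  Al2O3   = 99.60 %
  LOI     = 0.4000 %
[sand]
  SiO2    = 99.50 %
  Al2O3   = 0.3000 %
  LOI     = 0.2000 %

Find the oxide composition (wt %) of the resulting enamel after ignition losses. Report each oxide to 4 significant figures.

Values along the way are printed rounded to four significant digits at each printed step; the working math carries exact precision in every operation — every reported figure is rounded only once; derived quantities, which include the totals, the yield, five oxide percentages, ignition loss, net glass mass, are rebuilt at full float precision, as quoted within the problem or answer text, from the weighed amounts on 590.8 lb of glass.
Mass of each oxide from the mix:
  SrO: 32.96·0.7057 = 23.26 lb
  SiO2: 103.4·0.3274 + 317.5·0.9950 = 349.8 lb
  Al2O3: 109.2·0.9960 + 317.5·0.003000 = 109.7 lb
  MgO: 81.41·0.4738 = 38.57 lb
  ZrO2: 103.4·0.6716 = 69.44 lb
LOI: 32.96·0.2943 + 103.4·0.001000 + 81.41·0.5262 + 109.2·0.004000 + 317.5·0.002000 = 53.71 lb
Glass mass = batch − LOI = 644.5 − 53.71 = 590.8 lb (= Σ oxide masses)
each wt % is 100 × oxide ÷ glass

Glass mass = 590.8 lb (batch 644.5 − LOI 53.71).
Composition: SrO 3.937%, SiO2 59.21%, Al2O3 18.57%, MgO 6.529%, ZrO2 11.75%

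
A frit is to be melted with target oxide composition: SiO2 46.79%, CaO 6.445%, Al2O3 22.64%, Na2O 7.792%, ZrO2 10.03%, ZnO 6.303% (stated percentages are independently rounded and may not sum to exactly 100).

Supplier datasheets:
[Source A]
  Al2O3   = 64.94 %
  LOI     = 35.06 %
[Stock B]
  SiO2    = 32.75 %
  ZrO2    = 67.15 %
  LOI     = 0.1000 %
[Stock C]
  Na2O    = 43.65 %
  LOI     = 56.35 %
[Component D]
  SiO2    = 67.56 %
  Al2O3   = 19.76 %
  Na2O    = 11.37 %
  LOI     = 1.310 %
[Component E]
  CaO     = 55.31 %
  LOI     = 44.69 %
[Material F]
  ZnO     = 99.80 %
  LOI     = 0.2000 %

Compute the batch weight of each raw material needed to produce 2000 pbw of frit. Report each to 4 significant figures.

Intermediates appear, rounded to 4 significant figures, in the working; full precision is kept all the way through — each reported value is rounded only once. Derived quantities (totals, ignition loss, glass mass, the six compositions, yield) are rebuilt at full precision using the weight values per 2000 pbw of glass as given in either problem or answer.
Target masses of each oxide per 2000 pbw frit:
  SiO2: 46.79% × 2000 = 935.8 pbw
  CaO: 6.445% × 2000 = 128.9 pbw
  Al2O3: 22.64% × 2000 = 452.8 pbw
  Na2O: 7.792% × 2000 = 155.8 pbw
  ZrO2: 10.03% × 2000 = 200.6 pbw
  ZnO: 6.303% × 2000 = 126.1 pbw
Verifying the oxide balance working from each reported weight, for the quoted basis mass (summed amounts equal target values net of answer rounding effects):
  SiO2: 298.7·0.3275 + 1240·0.6756 = 935.6 pbw (target 935.8 pbw)
  CaO: 233.1·0.5531 = 128.9 pbw (target 128.9 pbw)
  Al2O3: 319.9·0.6494 + 1240·0.1976 = 452.8 pbw (target 452.8 pbw)
  Na2O: 33.94·0.4365 + 1240·0.1137 = 155.8 pbw (target 155.8 pbw)
  ZrO2: 298.7·0.6715 = 200.6 pbw (target 200.6 pbw)
  ZnO: 126.3·0.9980 = 126.0 pbw (target 126.1 pbw)
The glass-mass cross-check: total batch − LOI = 2000 pbw (targets for the oxides total 2000 pbw; with the basis standing at 2000 pbw — rounding explains the deltas).
Batch total: Σ batch = 2252 pbw; LOI removed, Σ of batch·LOI: 252.2 pbw; yield, glass over the total, = 88.80%.

Batch per 2000 pbw frit:
  Source A: 319.9 pbw
  Stock B: 298.7 pbw
  Stock C: 33.94 pbw
  Component D: 1240 pbw
  Component E: 233.1 pbw
  Material F: 126.3 pbw
Total batch = 2252 pbw; LOI loss = 252.2 pbw; yield = 88.80%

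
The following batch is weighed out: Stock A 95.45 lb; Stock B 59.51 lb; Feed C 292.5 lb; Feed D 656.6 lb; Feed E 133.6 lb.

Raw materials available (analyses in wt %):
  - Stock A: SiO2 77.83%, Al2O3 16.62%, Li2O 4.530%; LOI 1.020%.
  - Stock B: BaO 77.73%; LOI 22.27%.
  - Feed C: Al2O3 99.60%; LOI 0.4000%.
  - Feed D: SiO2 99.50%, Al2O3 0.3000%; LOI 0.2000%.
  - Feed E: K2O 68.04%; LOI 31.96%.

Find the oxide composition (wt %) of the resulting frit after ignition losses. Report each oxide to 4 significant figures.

The working math holds full precision through every step; in-progress results are shown with 4-significant-figure rounding within the worked lines; every reported number takes a single rounding — all derived quantities are rebuilt from the weighed amounts per 1178 lb of glass in exact precision (the yield, net glass mass, the totals, the five compositions, ignition loss), as written in the question or the answer.
Oxide masses out of the charge:
  SiO2: 95.45·0.7783 + 656.6·0.9950 = 727.6 lb
  K2O: 133.6·0.6804 = 90.90 lb
  Al2O3: 95.45·0.1662 + 292.5·0.9960 + 656.6·0.003000 = 309.2 lb
  Li2O: 95.45·0.04530 = 4.324 lb
  BaO: 59.51·0.7773 = 46.26 lb
LOI: 95.45·0.01020 + 59.51·0.2227 + 292.5·0.004000 + 656.6·0.002000 + 133.6·0.3196 = 59.41 lb
Net of LOI, the glass mass = 1238 − 59.41 = 1178 lb (the oxide masses sum to this)
oxide / glass × 100 gives the wt %

Glass mass = 1178 lb (batch 1238 − LOI 59.41).
Composition: SiO2 61.75%, K2O 7.715%, Al2O3 26.24%, Li2O 0.3670%, BaO 3.926%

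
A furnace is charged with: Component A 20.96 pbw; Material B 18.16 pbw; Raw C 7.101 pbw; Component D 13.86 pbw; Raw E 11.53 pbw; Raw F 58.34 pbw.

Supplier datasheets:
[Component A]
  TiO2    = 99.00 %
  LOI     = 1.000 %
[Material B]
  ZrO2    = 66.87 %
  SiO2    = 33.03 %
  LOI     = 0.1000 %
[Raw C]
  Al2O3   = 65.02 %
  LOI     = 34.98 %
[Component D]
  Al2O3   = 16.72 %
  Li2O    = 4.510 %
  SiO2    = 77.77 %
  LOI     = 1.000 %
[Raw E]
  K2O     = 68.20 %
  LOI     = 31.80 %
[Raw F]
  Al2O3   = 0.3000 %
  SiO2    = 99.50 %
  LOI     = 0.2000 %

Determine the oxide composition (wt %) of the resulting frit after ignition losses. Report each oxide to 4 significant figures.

Glass mass = 123.3 pbw (batch 130.0 − LOI 6.634).
Composition: Al2O3 5.765%, ZrO2 9.847%, Li2O 0.5069%, K2O 6.377%, SiO2 60.68%, TiO2 16.83%

In-progress results are printed (rounded to 4 significant digits) when written out; the working math keeps full precision throughout — exactly one rounding goes into each reported figure; derived quantities are recomputed from the batch weights for 123.3 pbw of glass at full float precision (glass mass, LOI, the totals, yield, six oxide percentages), as quoted within the question or the answer.
What the batch supplies per oxide:
  Al2O3: 7.101·0.6502 + 13.86·0.1672 + 58.34·0.003000 = 7.109 pbw
  ZrO2: 18.16·0.6687 = 12.14 pbw
  Li2O: 13.86·0.04510 = 0.6251 pbw
  K2O: 11.53·0.6820 = 7.863 pbw
  SiO2: 18.16·0.3303 + 13.86·0.7777 + 58.34·0.9950 = 74.83 pbw
  TiO2: 20.96·0.9900 = 20.75 pbw
LOI: 20.96·0.01000 + 18.16·0.001000 + 7.101·0.3498 + 13.86·0.01000 + 11.53·0.3180 + 58.34·0.002000 = 6.634 pbw
The glass mass, total less LOI, = 130.0 − 6.634 = 123.3 pbw (consistent with Σ oxide mass)
percent share: oxide ÷ glass, ×100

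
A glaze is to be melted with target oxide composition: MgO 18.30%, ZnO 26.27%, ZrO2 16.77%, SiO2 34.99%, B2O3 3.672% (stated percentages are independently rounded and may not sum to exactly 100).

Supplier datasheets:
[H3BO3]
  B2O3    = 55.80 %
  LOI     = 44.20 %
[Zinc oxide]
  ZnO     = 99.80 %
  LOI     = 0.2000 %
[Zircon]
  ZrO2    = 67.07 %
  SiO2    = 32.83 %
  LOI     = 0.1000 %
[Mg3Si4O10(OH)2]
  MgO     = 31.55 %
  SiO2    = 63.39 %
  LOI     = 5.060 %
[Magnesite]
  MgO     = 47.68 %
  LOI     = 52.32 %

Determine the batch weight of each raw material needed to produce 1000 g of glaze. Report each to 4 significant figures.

The working math carries exact precision in all steps. In-progress results are displayed rounded off to 4 significant figures at each printed step; every reported number takes just one rounding; derived quantities are carried from the weighed amounts at 1000 g of glass in full precision (LOI, glass mass, totals, five oxide percentages, yield) as written in the problem or the answer.
The oxide mass targets at 1000 g glaze:
  MgO: 18.30% × 1000 = 183.0 g
  ZnO: 26.27% × 1000 = 262.7 g
  ZrO2: 16.77% × 1000 = 167.7 g
  SiO2: 34.99% × 1000 = 349.9 g
  B2O3: 3.672% × 1000 = 36.72 g
Per-oxide balance check from the weights as reported, on the stated basis (each sum matches its target mass exact up to rounding of places):
  MgO: 422.5·0.3155 + 104.2·0.4768 = 183.0 g (target 183.0 g)
  ZnO: 263.2·0.9980 = 262.7 g (target 262.7 g)
  ZrO2: 250.0·0.6707 = 167.7 g (target 167.7 g)
  SiO2: 250.0·0.3283 + 422.5·0.6339 = 349.9 g (target 349.9 g)
  B2O3: 65.81·0.5580 = 36.72 g (target 36.72 g)
Glass-mass closure: the batch minus its LOI: 999.9 g (targets for the oxides total 1000 g; versus the stated basis of 1000 g — differing by rounding only).
Batch total: Σ batch = 1106 g; loss to ignition Σ batch·LOI = 105.8 g; as yield: glass ÷ batch → 90.44%.

Batch per 1000 g glaze:
  H3BO3: 65.81 g
  Zinc oxide: 263.2 g
  Zircon: 250.0 g
  Mg3Si4O10(OH)2: 422.5 g
  Magnesite: 104.2 g
Total batch = 1106 g; LOI loss = 105.8 g; yield = 90.44%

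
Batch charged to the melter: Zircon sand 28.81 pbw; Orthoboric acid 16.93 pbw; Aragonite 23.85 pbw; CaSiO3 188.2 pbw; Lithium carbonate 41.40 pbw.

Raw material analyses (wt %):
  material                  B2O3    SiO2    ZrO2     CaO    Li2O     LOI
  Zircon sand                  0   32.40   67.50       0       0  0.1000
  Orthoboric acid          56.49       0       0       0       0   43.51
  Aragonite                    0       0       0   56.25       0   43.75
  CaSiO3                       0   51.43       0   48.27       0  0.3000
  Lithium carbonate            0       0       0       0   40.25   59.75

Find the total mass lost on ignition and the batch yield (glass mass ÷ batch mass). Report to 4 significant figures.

The working math holds full precision end to end. In-progress results are printed (rounded to four significant figures) on the page; every reported result is rounded a single time; all derived quantities (glass mass, the yield, LOI, the five compositions, totals) are rebuilt at full float precision from the weighed amounts on 256.1 pbw of glass exactly as shown in the question or the answer.
Each material's LOI contribution:
  Zircon sand: 28.81 × 0.001000 = 0.02881 pbw
  Orthoboric acid: 16.93 × 0.4351 = 7.366 pbw
  Aragonite: 23.85 × 0.4375 = 10.43 pbw
  CaSiO3: 188.2 × 0.003000 = 0.5646 pbw
  Lithium carbonate: 41.40 × 0.5975 = 24.74 pbw
Total LOI = 43.13 pbw
Glass = batch − LOI = 299.2 − 43.13 = 256.1 pbw

LOI loss = 43.13 pbw; glass = 256.1 pbw; yield = 85.58%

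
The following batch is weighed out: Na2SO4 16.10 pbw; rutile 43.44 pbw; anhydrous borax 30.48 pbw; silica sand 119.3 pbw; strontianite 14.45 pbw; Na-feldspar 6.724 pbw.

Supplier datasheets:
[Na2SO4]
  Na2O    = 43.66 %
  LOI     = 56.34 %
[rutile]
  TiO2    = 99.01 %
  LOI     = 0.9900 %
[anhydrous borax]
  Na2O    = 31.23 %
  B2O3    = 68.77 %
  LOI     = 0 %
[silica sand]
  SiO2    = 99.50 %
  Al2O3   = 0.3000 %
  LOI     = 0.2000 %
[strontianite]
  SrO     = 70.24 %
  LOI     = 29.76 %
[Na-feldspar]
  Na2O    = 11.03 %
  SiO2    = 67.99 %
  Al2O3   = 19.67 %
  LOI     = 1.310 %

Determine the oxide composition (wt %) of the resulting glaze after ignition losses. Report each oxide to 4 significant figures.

Glass mass = 216.4 pbw (batch 230.5 − LOI 14.13).
Composition: SrO 4.691%, Na2O 7.991%, SiO2 56.98%, TiO2 19.88%, Al2O3 0.7767%, B2O3 9.688%

Full float precision is kept all the way through. The intermediate values are printed, with 4-significant-figure rounding, in the printout. Exactly one rounding is applied to every reported figure — the derived quantities (the six compositions, the totals, the yield, net glass mass, ignition loss) are recomputed in exact precision using the weight values on 216.4 pbw of glass, exactly as printed in question or answer.
Delivered oxide masses:
  SrO: 14.45·0.7024 = 10.15 pbw
  Na2O: 16.10·0.4366 + 30.48·0.3123 + 6.724·0.1103 = 17.29 pbw
  SiO2: 119.3·0.9950 + 6.724·0.6799 = 123.3 pbw
  TiO2: 43.44·0.9901 = 43.01 pbw
  Al2O3: 119.3·0.003000 + 6.724·0.1967 = 1.681 pbw
  B2O3: 30.48·0.6877 = 20.96 pbw
LOI: 16.10·0.5634 + 43.44·0.009900 + 119.3·0.002000 + 14.45·0.2976 + 6.724·0.01310 = 14.13 pbw
Glass mass = batch − LOI = 230.5 − 14.13 = 216.4 pbw (matching Σ of the oxides)
wt %: oxide over glass, times 100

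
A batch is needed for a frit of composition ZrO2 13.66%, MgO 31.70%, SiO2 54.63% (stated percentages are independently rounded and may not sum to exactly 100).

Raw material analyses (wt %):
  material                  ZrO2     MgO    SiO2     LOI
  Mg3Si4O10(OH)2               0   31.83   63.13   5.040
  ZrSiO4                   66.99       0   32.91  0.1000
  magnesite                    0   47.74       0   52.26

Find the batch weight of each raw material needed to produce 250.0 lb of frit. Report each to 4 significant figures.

Working values are displayed with 4-significant-figure rounding as written. Each numeric step keeps full float precision from start to finish; each reported number is rounded once only — derived quantities are carried at exact precision (net glass mass, the three compositions, LOI, totals, yield) using the weight values on 250.0 lb of glass, precisely as stated by the problem or the answer.
Target oxide masses per 250.0 lb frit:
  ZrO2: 13.66% × 250.0 = 34.15 lb
  MgO: 31.70% × 250.0 = 79.25 lb
  SiO2: 54.63% × 250.0 = 136.6 lb
Per-oxide balance check given the weights on record, against the basis in use (sum by sum, the targets are met exact up to rounding of places):
  ZrO2: 50.98·0.6699 = 34.15 lb (target 34.15 lb)
  MgO: 189.8·0.3183 + 39.48·0.4774 = 79.26 lb (target 79.25 lb)
  SiO2: 189.8·0.6313 + 50.98·0.3291 = 136.6 lb (target 136.6 lb)
Glass mass check: net batch after ignition = 250.0 lb (oxide target masses add up to 250.0 lb; versus the stated basis of 250.0 lb — gaps are rounding artifacts).
Adding the batch up: Σ batch = 280.3 lb; LOI removed, Σ of batch·LOI: 30.25 lb; the yield ratio, glass ÷ batch: 89.21%.

Batch per 250.0 lb frit:
  Mg3Si4O10(OH)2: 189.8 lb
  ZrSiO4: 50.98 lb
  magnesite: 39.48 lb
Total batch = 280.3 lb; LOI loss = 30.25 lb; yield = 89.21%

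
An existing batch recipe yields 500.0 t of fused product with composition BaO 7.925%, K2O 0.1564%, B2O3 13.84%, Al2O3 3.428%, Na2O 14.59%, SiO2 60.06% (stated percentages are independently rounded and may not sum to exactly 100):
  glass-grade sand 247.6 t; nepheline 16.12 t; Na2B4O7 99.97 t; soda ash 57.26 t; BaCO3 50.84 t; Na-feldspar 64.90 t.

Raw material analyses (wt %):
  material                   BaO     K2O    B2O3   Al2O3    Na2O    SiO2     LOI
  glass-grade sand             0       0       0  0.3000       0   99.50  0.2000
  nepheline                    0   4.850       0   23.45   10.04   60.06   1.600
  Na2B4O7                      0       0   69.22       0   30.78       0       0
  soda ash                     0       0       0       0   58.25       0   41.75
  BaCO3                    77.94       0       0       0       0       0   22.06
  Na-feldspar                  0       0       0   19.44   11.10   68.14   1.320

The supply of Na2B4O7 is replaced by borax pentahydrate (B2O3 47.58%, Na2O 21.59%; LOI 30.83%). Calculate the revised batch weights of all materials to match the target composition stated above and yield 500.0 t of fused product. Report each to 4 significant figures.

Each numeric step keeps exact precision at each step — the intermediate values are displayed rounded off to 4 significant figures across the worked steps. A single rounding produces every reported value — derived quantities (the yield, the totals, ignition loss, six oxide percentages, glass mass) are computed from the batch weights per 500.0 t of glass at exact precision as quoted within question or answer.
Per-oxide target masses for 500.0 t fused product:
  BaO: 7.925% × 500.0 = 39.62 t
  K2O: 0.1564% × 500.0 = 0.7820 t
  B2O3: 13.84% × 500.0 = 69.20 t
  Al2O3: 3.428% × 500.0 = 17.14 t
  Na2O: 14.59% × 500.0 = 72.95 t
  SiO2: 60.06% × 500.0 = 300.3 t
Per-oxide balance check using the reported weights, for the quoted basis mass (oxide sums agree with the targets inside rounding margins):
  BaO: 50.84·0.7794 = 39.62 t (target 39.62 t)
  K2O: 16.12·0.04850 = 0.7818 t (target 0.7820 t)
  B2O3: 145.4·0.4758 = 69.18 t (target 69.20 t)
  Al2O3: 247.6·0.003000 + 16.12·0.2345 + 64.90·0.1944 = 17.14 t (target 17.14 t)
  Na2O: 16.12·0.1004 + 145.4·0.2159 + 56.18·0.5825 + 64.90·0.1110 = 72.94 t (target 72.95 t)
  SiO2: 247.6·0.9950 + 16.12·0.6006 + 64.90·0.6814 = 300.3 t (target 300.3 t)
Glass-mass closure: net batch after ignition = 499.9 t (the targets, summed, come to 500.0 t; versus the stated basis of 500.0 t — rounding explains the deltas).
Whole-batch sum: Σ batch = 581.0 t; LOI removed, Σ of batch·LOI: 81.11 t; yield = glass ÷ total batch = 86.04%.

Revised batch per 500.0 t fused product:
  glass-grade sand: 247.6 t
  nepheline: 16.12 t
  borax pentahydrate: 145.4 t
  soda ash: 56.18 t
  BaCO3: 50.84 t
  Na-feldspar: 64.90 t
Total batch = 581.0 t; LOI loss = 81.11 t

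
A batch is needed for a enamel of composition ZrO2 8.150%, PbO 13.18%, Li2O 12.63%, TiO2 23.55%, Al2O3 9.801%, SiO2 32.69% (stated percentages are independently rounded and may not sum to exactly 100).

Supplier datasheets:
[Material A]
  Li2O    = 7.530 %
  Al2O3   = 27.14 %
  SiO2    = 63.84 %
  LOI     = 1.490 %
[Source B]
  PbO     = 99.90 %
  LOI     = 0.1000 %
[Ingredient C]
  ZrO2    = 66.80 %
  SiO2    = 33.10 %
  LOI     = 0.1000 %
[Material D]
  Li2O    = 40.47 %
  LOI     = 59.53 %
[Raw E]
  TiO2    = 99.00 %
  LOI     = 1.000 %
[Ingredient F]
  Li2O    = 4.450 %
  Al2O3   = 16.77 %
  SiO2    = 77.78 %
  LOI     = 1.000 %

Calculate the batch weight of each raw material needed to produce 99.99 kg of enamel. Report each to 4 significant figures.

Batch per 99.99 kg enamel:
  Material A: 27.09 kg
  Source B: 13.19 kg
  Ingredient C: 12.20 kg
  Material D: 24.56 kg
  Raw E: 23.79 kg
  Ingredient F: 14.60 kg
Total batch = 115.4 kg; LOI loss = 15.43 kg; yield = 86.63%

Working values are shown (rounded to 4 significant digits) across the worked steps; each numeric step keeps full precision at every stage. Each reported result undergoes a single rounding; derived quantities are re-derived using the weight values on 99.99 kg of glass in full precision (yield, LOI, six oxide percentages, totals, net glass mass), exactly as shown in the problem or the answer.
The oxide mass targets at 99.99 kg enamel:
  ZrO2: 8.150% × 99.99 = 8.149 kg
  PbO: 13.18% × 99.99 = 13.18 kg
  Li2O: 12.63% × 99.99 = 12.63 kg
  TiO2: 23.55% × 99.99 = 23.55 kg
  Al2O3: 9.801% × 99.99 = 9.800 kg
  SiO2: 32.69% × 99.99 = 32.69 kg
Checking each oxide sum per the reported batch figures, relative to the basis at hand (sums match the target masses within answer rounding):
  ZrO2: 12.20·0.6680 = 8.150 kg (target 8.149 kg)
  PbO: 13.19·0.9990 = 13.18 kg (target 13.18 kg)
  Li2O: 27.09·0.07530 + 24.56·0.4047 + 14.60·0.04450 = 12.63 kg (target 12.63 kg)
  TiO2: 23.79·0.9900 = 23.55 kg (target 23.55 kg)
  Al2O3: 27.09·0.2714 + 14.60·0.1677 = 9.801 kg (target 9.800 kg)
  SiO2: 27.09·0.6384 + 12.20·0.3310 + 14.60·0.7778 = 32.69 kg (target 32.69 kg)
Mass balance on the glass: net batch after ignition = 100.0 kg (the targets, summed, come to 99.99 kg; with the basis standing at 99.99 kg — gaps are rounding artifacts).
Adding the batch up: Σ batch = 115.4 kg; the LOI term Σ batch·LOI equals 15.43 kg; glass ÷ batch gives a yield of 86.63%.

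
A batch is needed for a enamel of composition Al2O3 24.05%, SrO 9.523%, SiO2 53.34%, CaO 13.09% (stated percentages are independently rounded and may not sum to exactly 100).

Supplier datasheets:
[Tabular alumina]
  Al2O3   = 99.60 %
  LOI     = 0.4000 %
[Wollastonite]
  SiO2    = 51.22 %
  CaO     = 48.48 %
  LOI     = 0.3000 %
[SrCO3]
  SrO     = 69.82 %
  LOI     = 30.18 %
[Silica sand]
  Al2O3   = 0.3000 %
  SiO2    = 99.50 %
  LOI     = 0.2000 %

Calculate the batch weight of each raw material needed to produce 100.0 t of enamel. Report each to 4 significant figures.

Batch per 100.0 t enamel:
  Tabular alumina: 24.03 t
  Wollastonite: 27.00 t
  SrCO3: 13.64 t
  Silica sand: 39.71 t
Total batch = 104.4 t; LOI loss = 4.373 t; yield = 95.81%

Each numeric step keeps full precision at all times. Mid-chain values are displayed with 4-significant-figure rounding across the worked steps. Every reported value includes exactly one rounding — derived quantities are re-derived from the batch weights on 100.0 t of glass at exact precision (net glass mass, ignition loss, totals, yield, the four compositions), exactly as shown in question or answer.
Per-oxide target masses for 100.0 t enamel:
  Al2O3: 24.05% × 100.0 = 24.05 t
  SrO: 9.523% × 100.0 = 9.523 t
  SiO2: 53.34% × 100.0 = 53.34 t
  CaO: 13.09% × 100.0 = 13.09 t
Sums-versus-targets review from the weights as reported, for the quoted basis mass (each sum matches its target mass given rounding of the digits):
  Al2O3: 24.03·0.9960 + 39.71·0.003000 = 24.05 t (target 24.05 t)
  SrO: 13.64·0.6982 = 9.523 t (target 9.523 t)
  SiO2: 27.00·0.5122 + 39.71·0.9950 = 53.34 t (target 53.34 t)
  CaO: 27.00·0.4848 = 13.09 t (target 13.09 t)
Consistency of the glass mass: total batch − LOI = 100.0 t (summing oxide targets gives 100.0 t; stated basis 100.0 t — differing by rounding only).
Whole-batch sum: Σ batch = 104.4 t; loss to ignition Σ batch·LOI = 4.373 t; the yield ratio, glass ÷ batch: 95.81%.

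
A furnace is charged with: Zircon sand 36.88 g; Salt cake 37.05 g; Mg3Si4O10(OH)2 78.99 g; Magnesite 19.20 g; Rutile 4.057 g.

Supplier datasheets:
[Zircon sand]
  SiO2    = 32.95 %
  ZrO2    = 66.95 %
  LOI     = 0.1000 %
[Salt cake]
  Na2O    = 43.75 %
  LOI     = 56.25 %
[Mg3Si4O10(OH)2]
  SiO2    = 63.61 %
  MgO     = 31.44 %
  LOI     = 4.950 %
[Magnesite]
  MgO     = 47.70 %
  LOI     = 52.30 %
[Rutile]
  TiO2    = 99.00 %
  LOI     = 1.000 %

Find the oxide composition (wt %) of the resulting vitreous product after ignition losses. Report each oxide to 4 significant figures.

Each numeric step runs at full float precision in every operation — values along the way are printed, rounded to 4 significant figures, between the steps. Every reported number sees exactly one rounding — derived quantities, which include the five compositions, net glass mass, yield, LOI, the totals, are computed in exact precision, exactly as printed in the question or the answer, using the weight values for 141.3 g of glass.
What the batch supplies per oxide:
  Na2O: 37.05·0.4375 = 16.21 g
  SiO2: 36.88·0.3295 + 78.99·0.6361 = 62.40 g
  MgO: 78.99·0.3144 + 19.20·0.4770 = 33.99 g
  ZrO2: 36.88·0.6695 = 24.69 g
  TiO2: 4.057·0.9900 = 4.016 g
LOI: 36.88·0.001000 + 37.05·0.5625 + 78.99·0.04950 + 19.20·0.5230 + 4.057·0.01000 = 34.87 g
Net of LOI, the glass mass = 176.2 − 34.87 = 141.3 g (the oxide masses sum to this)
oxide / glass × 100 gives the wt %

Glass mass = 141.3 g (batch 176.2 − LOI 34.87).
Composition: Na2O 11.47%, SiO2 44.16%, MgO 24.06%, ZrO2 17.47%, TiO2 2.842%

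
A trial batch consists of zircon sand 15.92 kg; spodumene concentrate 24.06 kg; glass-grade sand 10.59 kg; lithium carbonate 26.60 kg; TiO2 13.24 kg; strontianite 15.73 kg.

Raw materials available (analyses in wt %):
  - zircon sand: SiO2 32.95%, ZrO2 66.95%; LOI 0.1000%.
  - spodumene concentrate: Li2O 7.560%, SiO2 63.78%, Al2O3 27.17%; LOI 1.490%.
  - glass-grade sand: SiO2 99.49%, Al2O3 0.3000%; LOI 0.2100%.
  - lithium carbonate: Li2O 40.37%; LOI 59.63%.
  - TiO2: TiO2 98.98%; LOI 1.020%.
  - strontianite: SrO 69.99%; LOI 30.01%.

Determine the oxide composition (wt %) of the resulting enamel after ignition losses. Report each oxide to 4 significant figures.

The working math maintains full precision at all times. Mid-chain values appear, with 4-significant-digit rounding, between the steps; each reported result takes a single rounding. The derived quantities (LOI, the totals, yield, the six compositions, net glass mass) are carried in full float precision using the weight values at 85.03 kg of glass as given in the problem or answer text.
What the batch supplies per oxide:
  Li2O: 24.06·0.07560 + 26.60·0.4037 = 12.56 kg
  TiO2: 13.24·0.9898 = 13.10 kg
  SiO2: 15.92·0.3295 + 24.06·0.6378 + 10.59·0.9949 = 31.13 kg
  SrO: 15.73·0.6999 = 11.01 kg
  ZrO2: 15.92·0.6695 = 10.66 kg
  Al2O3: 24.06·0.2717 + 10.59·0.003000 = 6.569 kg
LOI: 15.92·0.001000 + 24.06·0.01490 + 10.59·0.002100 + 26.60·0.5963 + 13.24·0.01020 + 15.73·0.3001 = 21.11 kg
Glass mass = batch − LOI = 106.1 − 21.11 = 85.03 kg (consistent with Σ oxide mass)
each wt % is 100 × oxide ÷ glass

Glass mass = 85.03 kg (batch 106.1 − LOI 21.11).
Composition: Li2O 14.77%, TiO2 15.41%, SiO2 36.61%, SrO 12.95%, ZrO2 12.54%, Al2O3 7.726%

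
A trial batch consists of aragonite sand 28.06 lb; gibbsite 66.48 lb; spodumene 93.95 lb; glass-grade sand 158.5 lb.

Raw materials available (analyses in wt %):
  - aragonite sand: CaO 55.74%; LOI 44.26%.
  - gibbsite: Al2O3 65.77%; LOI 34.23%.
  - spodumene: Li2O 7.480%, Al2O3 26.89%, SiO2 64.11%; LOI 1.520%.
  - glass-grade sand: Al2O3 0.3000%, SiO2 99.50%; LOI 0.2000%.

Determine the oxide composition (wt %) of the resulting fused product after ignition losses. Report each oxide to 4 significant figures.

Mid-chain values appear rounded to 4 significant figures within the worked lines; all arithmetic holds full float precision through the solve; a single rounding finalizes every reported result; the derived quantities are recomputed from the weighed amounts on 310.1 lb of glass in full float precision (totals, yield, four oxide percentages, net glass mass, LOI), exactly as printed in the problem or the answer.
Mass of each oxide from the mix:
  Li2O: 93.95·0.07480 = 7.027 lb
  Al2O3: 66.48·0.6577 + 93.95·0.2689 + 158.5·0.003000 = 69.46 lb
  CaO: 28.06·0.5574 = 15.64 lb
  SiO2: 93.95·0.6411 + 158.5·0.9950 = 217.9 lb
LOI: 28.06·0.4426 + 66.48·0.3423 + 93.95·0.01520 + 158.5·0.002000 = 36.92 lb
Glass mass = batch − LOI = 347.0 − 36.92 = 310.1 lb (the oxide masses sum to this)
wt % = 100 × oxide mass / glass mass

Glass mass = 310.1 lb (batch 347.0 − LOI 36.92).
Composition: Li2O 2.266%, Al2O3 22.40%, CaO 5.044%, SiO2 70.29%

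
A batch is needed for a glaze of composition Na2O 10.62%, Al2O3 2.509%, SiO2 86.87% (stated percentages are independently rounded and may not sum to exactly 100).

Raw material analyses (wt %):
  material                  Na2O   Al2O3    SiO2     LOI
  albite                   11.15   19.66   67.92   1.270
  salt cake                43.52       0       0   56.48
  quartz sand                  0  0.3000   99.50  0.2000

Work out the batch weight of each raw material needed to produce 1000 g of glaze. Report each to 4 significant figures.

Mid-chain values are printed (rounded to four significant figures) between the steps; exact precision is maintained through the solve — every reported value is rounded only once — the derived quantities are computed at full float precision (the yield, glass mass, the totals, LOI, the three compositions) from the weighed amounts at 1000 g of glass as set out in problem or answer.
Oxide mass targets, per 1000 g glaze:
  Na2O: 10.62% × 1000 = 106.2 g
  Al2O3: 2.509% × 1000 = 25.09 g
  SiO2: 86.87% × 1000 = 868.7 g
Mass-balance tally per oxide from the weights as reported, versus the basis set out (each sum matches its target mass modulo rounding of the values):
  Na2O: 115.5·0.1115 + 214.4·0.4352 = 106.2 g (target 106.2 g)
  Al2O3: 115.5·0.1966 + 794.2·0.003000 = 25.09 g (target 25.09 g)
  SiO2: 115.5·0.6792 + 794.2·0.9950 = 868.7 g (target 868.7 g)
Glass-mass sanity pass: Σ batch − LOI loss = 1000 g (summing oxide targets gives 1000 g; against the stated basis, 1000 g — differing by rounding only).
Summing the batch: Σ batch = 1124 g; Σ batch·LOI gives LOI loss = 124.1 g; yield: glass divided by total = 88.96%.

Batch per 1000 g glaze:
  albite: 115.5 g
  salt cake: 214.4 g
  quartz sand: 794.2 g
Total batch = 1124 g; LOI loss = 124.1 g; yield = 88.96%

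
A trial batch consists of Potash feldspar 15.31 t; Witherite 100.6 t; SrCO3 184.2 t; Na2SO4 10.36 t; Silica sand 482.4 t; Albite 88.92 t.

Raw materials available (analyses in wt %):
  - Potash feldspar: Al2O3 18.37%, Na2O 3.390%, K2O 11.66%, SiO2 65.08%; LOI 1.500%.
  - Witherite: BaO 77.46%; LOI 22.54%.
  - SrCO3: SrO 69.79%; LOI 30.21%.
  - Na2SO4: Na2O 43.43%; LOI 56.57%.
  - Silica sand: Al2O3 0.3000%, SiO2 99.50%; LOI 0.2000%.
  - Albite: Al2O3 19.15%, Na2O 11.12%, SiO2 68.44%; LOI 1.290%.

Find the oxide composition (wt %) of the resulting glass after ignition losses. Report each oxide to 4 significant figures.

Glass mass = 795.3 t (batch 881.8 − LOI 86.52).
Composition: Al2O3 2.677%, Na2O 1.874%, SrO 16.16%, K2O 0.2245%, BaO 9.799%, SiO2 69.26%

The whole derivation runs at exact precision at every stage — working values appear rounded off to 4 significant figures within the worked lines; each reported number takes exactly one rounding; the derived quantities are recomputed from the weighed amounts on 795.3 t of glass in full precision (net glass mass, the six compositions, totals, the yield, LOI), as set out in problem or answer.
Oxide-by-oxide delivered mass:
  Al2O3: 15.31·0.1837 + 482.4·0.003000 + 88.92·0.1915 = 21.29 t
  Na2O: 15.31·0.03390 + 10.36·0.4343 + 88.92·0.1112 = 14.91 t
  SrO: 184.2·0.6979 = 128.6 t
  K2O: 15.31·0.1166 = 1.785 t
  BaO: 100.6·0.7746 = 77.92 t
  SiO2: 15.31·0.6508 + 482.4·0.9950 + 88.92·0.6844 = 550.8 t
LOI: 15.31·0.01500 + 100.6·0.2254 + 184.2·0.3021 + 10.36·0.5657 + 482.4·0.002000 + 88.92·0.01290 = 86.52 t
Glass mass = batch − LOI = 881.8 − 86.52 = 795.3 t (matching Σ of the oxides)
wt %: oxide over glass, times 100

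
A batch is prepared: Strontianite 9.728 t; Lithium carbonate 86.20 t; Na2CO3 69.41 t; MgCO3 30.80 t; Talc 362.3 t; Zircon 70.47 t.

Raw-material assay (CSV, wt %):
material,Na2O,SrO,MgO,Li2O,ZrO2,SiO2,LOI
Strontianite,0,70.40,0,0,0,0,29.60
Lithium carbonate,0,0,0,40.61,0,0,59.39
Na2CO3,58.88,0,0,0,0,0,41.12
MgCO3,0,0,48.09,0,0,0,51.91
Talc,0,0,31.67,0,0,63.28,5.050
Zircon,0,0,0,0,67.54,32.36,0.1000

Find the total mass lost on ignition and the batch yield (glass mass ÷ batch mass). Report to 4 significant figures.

LOI loss = 117.0 t; glass = 511.9 t; yield = 81.40%

Working values appear rounded to 4 significant digits on the page. Each numeric step keeps full precision in every operation — a single rounding yields each reported figure — the derived quantities, including the six compositions, glass mass, the totals, the yield, LOI, are re-derived from the weighed amounts per 511.9 t of glass at exact precision, as quoted within the question or the answer.
Per-material ignition loss:
  Strontianite: 9.728 × 0.2960 = 2.879 t
  Lithium carbonate: 86.20 × 0.5939 = 51.19 t
  Na2CO3: 69.41 × 0.4112 = 28.54 t
  MgCO3: 30.80 × 0.5191 = 15.99 t
  Talc: 362.3 × 0.05050 = 18.30 t
  Zircon: 70.47 × 0.001000 = 0.07047 t
Total LOI = 117.0 t
Glass = batch − LOI = 628.9 − 117.0 = 511.9 t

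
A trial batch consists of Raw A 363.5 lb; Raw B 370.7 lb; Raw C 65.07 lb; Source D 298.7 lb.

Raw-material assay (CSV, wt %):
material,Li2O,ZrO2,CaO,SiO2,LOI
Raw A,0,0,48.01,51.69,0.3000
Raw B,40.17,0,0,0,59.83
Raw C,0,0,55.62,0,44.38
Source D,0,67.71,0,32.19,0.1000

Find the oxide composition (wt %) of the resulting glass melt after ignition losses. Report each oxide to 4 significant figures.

Glass mass = 845.9 lb (batch 1098 − LOI 252.1).
Composition: Li2O 17.60%, ZrO2 23.91%, CaO 24.91%, SiO2 33.58%

Each numeric step maintains full float precision at every stage. Intermediates are displayed rounded to 4 significant digits when written out; every reported figure takes exactly one rounding. All derived quantities, including the totals, LOI, glass mass, the four compositions, yield, are computed using the weight values on 845.9 lb of glass at full precision as quoted within either problem or answer.
Delivered oxide masses:
  Li2O: 370.7·0.4017 = 148.9 lb
  ZrO2: 298.7·0.6771 = 202.2 lb
  CaO: 363.5·0.4801 + 65.07·0.5562 = 210.7 lb
  SiO2: 363.5·0.5169 + 298.7·0.3219 = 284.0 lb
LOI: 363.5·0.003000 + 370.7·0.5983 + 65.07·0.4438 + 298.7·0.001000 = 252.1 lb
Resulting glass, batch − LOI: 1098 − 252.1 = 845.9 lb (= the summed oxide contributions)
each wt % is 100 × oxide ÷ glass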